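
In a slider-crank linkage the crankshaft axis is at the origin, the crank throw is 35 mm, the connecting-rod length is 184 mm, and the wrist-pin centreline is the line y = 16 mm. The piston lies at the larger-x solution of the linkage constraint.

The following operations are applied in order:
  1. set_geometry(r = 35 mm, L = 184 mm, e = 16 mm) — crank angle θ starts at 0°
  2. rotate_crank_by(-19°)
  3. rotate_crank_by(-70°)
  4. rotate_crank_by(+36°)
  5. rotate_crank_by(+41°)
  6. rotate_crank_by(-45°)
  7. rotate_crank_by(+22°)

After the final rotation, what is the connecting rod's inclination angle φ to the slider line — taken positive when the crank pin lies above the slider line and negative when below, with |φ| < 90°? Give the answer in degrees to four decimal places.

-11.3067

set_geometry: r = 35 mm, L = 184 mm, e = 16 mm; θ ← 0°
rotate_crank_by(-19°): θ ← 0° -19° = -19°
rotate_crank_by(-70°): θ ← -19° -70° = -89°
rotate_crank_by(+36°): θ ← -89° +36° = -53°
rotate_crank_by(+41°): θ ← -53° +41° = -12°
rotate_crank_by(-45°): θ ← -12° -45° = -57°
rotate_crank_by(+22°): θ ← -57° +22° = -35°
crank pin P = (r cos θ, r sin θ) = (28.670322, -20.075175)
h = r sin θ − e = -20.075175 − 16 = -36.075175
sin φ = h / L = -36.075175 / 184 = -0.19606074
φ = arcsin(-0.19606074) = -11.306695°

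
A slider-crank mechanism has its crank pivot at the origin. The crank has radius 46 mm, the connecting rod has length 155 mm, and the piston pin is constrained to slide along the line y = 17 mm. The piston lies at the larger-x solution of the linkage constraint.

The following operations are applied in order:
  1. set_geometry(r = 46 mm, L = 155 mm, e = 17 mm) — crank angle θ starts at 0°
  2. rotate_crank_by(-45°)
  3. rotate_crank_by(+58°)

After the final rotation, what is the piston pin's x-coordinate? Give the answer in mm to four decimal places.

set_geometry: r = 46 mm, L = 155 mm, e = 17 mm; θ ← 0°
rotate_crank_by(-45°): θ ← 0° -45° = -45°
rotate_crank_by(+58°): θ ← -45° +58° = 13°
crank pin P = (r cos θ, r sin θ) = (44.821023, 10.347748)
h = r sin θ − e = 10.347748 − 17 = -6.652252
x = r cos θ + √(L² − h²) = 44.821023 + √(24025.0 − 44.2525) = 44.821023 + 154.857184 = 199.678207

199.6782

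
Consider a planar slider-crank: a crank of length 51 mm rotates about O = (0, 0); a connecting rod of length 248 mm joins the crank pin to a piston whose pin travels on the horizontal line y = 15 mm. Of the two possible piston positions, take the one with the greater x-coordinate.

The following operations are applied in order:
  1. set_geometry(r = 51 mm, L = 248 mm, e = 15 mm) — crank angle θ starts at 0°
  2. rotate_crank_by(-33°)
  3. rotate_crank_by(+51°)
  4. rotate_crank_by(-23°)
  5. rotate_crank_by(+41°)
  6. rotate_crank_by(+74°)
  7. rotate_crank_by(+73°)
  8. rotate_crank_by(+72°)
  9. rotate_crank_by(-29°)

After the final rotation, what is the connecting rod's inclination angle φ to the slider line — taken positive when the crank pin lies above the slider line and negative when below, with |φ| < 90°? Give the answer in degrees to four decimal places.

-12.0293

set_geometry: r = 51 mm, L = 248 mm, e = 15 mm; θ ← 0°
rotate_crank_by(-33°): θ ← 0° -33° = -33°
rotate_crank_by(+51°): θ ← -33° +51° = 18°
rotate_crank_by(-23°): θ ← 18° -23° = -5°
rotate_crank_by(+41°): θ ← -5° +41° = 36°
rotate_crank_by(+74°): θ ← 36° +74° = 110°
rotate_crank_by(+73°): θ ← 110° +73° = 183°
rotate_crank_by(+72°): θ ← 183° +72° = 255°
rotate_crank_by(-29°): θ ← 255° -29° = 226°
crank pin P = (r cos θ, r sin θ) = (-35.427577, -36.686330)
h = r sin θ − e = -36.686330 − 15 = -51.686330
sin φ = h / L = -51.686330 / 248 = -0.20841262
φ = arcsin(-0.20841262) = -12.029344°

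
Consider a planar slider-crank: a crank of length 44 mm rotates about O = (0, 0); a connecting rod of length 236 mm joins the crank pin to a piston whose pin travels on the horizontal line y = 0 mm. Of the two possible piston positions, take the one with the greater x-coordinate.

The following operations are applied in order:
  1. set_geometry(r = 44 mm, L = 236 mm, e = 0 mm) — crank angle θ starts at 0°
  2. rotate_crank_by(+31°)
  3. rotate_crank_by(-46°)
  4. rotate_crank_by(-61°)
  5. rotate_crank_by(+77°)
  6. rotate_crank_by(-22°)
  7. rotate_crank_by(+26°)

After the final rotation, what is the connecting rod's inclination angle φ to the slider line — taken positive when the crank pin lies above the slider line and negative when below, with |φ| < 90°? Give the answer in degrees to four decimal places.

set_geometry: r = 44 mm, L = 236 mm, e = 0 mm; θ ← 0°
rotate_crank_by(+31°): θ ← 0° +31° = 31°
rotate_crank_by(-46°): θ ← 31° -46° = -15°
rotate_crank_by(-61°): θ ← -15° -61° = -76°
rotate_crank_by(+77°): θ ← -76° +77° = 1°
rotate_crank_by(-22°): θ ← 1° -22° = -21°
rotate_crank_by(+26°): θ ← -21° +26° = 5°
crank pin P = (r cos θ, r sin θ) = (43.832567, 3.834853)
h = r sin θ − e = 3.834853 − 0 = 3.834853
sin φ = h / L = 3.834853 / 236 = 0.01624938
φ = arcsin(0.01624938) = 0.931062°

0.9311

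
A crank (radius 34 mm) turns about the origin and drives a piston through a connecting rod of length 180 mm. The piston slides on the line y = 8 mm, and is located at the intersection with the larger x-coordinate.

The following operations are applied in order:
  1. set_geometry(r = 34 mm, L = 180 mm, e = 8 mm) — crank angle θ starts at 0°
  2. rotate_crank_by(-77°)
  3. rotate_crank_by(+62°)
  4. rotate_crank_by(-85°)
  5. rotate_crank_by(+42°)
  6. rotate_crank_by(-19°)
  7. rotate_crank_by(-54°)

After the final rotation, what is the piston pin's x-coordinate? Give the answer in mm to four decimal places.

154.5188

set_geometry: r = 34 mm, L = 180 mm, e = 8 mm; θ ← 0°
rotate_crank_by(-77°): θ ← 0° -77° = -77°
rotate_crank_by(+62°): θ ← -77° +62° = -15°
rotate_crank_by(-85°): θ ← -15° -85° = -100°
rotate_crank_by(+42°): θ ← -100° +42° = -58°
rotate_crank_by(-19°): θ ← -58° -19° = -77°
rotate_crank_by(-54°): θ ← -77° -54° = -131°
crank pin P = (r cos θ, r sin θ) = (-22.306007, -25.660126)
h = r sin θ − e = -25.660126 − 8 = -33.660126
x = r cos θ + √(L² − h²) = -22.306007 + √(32400.0 − 1133.0041) = -22.306007 + 176.824761 = 154.518754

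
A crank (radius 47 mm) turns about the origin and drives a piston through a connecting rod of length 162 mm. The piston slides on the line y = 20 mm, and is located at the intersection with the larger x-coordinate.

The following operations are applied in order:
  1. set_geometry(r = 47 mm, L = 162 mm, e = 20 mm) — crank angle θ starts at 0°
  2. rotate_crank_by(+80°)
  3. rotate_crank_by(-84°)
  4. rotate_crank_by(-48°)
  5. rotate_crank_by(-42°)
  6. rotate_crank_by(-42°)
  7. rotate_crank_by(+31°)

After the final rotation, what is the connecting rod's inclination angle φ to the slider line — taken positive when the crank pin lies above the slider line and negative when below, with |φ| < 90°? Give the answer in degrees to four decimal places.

-23.8093

set_geometry: r = 47 mm, L = 162 mm, e = 20 mm; θ ← 0°
rotate_crank_by(+80°): θ ← 0° +80° = 80°
rotate_crank_by(-84°): θ ← 80° -84° = -4°
rotate_crank_by(-48°): θ ← -4° -48° = -52°
rotate_crank_by(-42°): θ ← -52° -42° = -94°
rotate_crank_by(-42°): θ ← -94° -42° = -136°
rotate_crank_by(+31°): θ ← -136° +31° = -105°
crank pin P = (r cos θ, r sin θ) = (-12.164495, -45.398514)
h = r sin θ − e = -45.398514 − 20 = -65.398514
sin φ = h / L = -65.398514 / 162 = -0.40369453
φ = arcsin(-0.40369453) = -23.809346°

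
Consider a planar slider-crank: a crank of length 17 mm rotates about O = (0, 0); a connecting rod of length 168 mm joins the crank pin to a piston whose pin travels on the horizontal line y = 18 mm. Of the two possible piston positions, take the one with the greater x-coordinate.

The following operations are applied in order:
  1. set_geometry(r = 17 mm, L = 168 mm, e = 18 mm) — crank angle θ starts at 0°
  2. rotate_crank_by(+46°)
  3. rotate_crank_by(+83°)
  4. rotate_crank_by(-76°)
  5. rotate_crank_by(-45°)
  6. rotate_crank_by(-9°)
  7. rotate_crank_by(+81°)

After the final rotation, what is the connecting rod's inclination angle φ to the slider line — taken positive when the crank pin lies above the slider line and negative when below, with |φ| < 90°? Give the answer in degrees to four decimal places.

-0.4291

set_geometry: r = 17 mm, L = 168 mm, e = 18 mm; θ ← 0°
rotate_crank_by(+46°): θ ← 0° +46° = 46°
rotate_crank_by(+83°): θ ← 46° +83° = 129°
rotate_crank_by(-76°): θ ← 129° -76° = 53°
rotate_crank_by(-45°): θ ← 53° -45° = 8°
rotate_crank_by(-9°): θ ← 8° -9° = -1°
rotate_crank_by(+81°): θ ← -1° +81° = 80°
crank pin P = (r cos θ, r sin θ) = (2.952019, 16.741732)
h = r sin θ − e = 16.741732 − 18 = -1.258268
sin φ = h / L = -1.258268 / 168 = -0.00748969
φ = arcsin(-0.00748969) = -0.429132°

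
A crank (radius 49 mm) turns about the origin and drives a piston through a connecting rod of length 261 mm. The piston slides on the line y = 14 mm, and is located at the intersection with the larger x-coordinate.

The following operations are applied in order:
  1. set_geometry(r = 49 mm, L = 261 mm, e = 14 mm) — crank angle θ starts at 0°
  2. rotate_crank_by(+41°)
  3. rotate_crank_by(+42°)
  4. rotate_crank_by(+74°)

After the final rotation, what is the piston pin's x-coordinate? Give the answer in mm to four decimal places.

set_geometry: r = 49 mm, L = 261 mm, e = 14 mm; θ ← 0°
rotate_crank_by(+41°): θ ← 0° +41° = 41°
rotate_crank_by(+42°): θ ← 41° +42° = 83°
rotate_crank_by(+74°): θ ← 83° +74° = 157°
crank pin P = (r cos θ, r sin θ) = (-45.104738, 19.145825)
h = r sin θ − e = 19.145825 − 14 = 5.145825
x = r cos θ + √(L² − h²) = -45.104738 + √(68121.0 − 26.4795) = -45.104738 + 260.949268 = 215.844530

215.8445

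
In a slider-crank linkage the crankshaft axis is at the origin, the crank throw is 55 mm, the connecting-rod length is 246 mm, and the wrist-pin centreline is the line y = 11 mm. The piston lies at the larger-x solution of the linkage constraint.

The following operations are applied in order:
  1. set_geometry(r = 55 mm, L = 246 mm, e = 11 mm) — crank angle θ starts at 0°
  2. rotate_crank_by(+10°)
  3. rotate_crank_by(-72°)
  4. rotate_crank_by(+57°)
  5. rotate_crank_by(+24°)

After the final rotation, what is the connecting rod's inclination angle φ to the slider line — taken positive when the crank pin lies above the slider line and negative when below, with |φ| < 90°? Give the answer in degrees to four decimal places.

1.6087

set_geometry: r = 55 mm, L = 246 mm, e = 11 mm; θ ← 0°
rotate_crank_by(+10°): θ ← 0° +10° = 10°
rotate_crank_by(-72°): θ ← 10° -72° = -62°
rotate_crank_by(+57°): θ ← -62° +57° = -5°
rotate_crank_by(+24°): θ ← -5° +24° = 19°
crank pin P = (r cos θ, r sin θ) = (52.003522, 17.906248)
h = r sin θ − e = 17.906248 − 11 = 6.906248
sin φ = h / L = 6.906248 / 246 = 0.02807418
φ = arcsin(0.02807418) = 1.608743°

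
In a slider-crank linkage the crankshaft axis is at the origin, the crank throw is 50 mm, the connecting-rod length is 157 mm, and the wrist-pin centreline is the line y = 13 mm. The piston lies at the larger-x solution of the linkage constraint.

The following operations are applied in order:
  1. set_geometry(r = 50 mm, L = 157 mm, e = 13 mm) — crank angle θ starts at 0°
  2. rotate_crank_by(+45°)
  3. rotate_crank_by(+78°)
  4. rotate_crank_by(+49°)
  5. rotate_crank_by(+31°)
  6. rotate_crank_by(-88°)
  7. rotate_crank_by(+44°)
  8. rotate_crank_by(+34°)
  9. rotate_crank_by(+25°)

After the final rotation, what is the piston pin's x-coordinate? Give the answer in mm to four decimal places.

111.3710

set_geometry: r = 50 mm, L = 157 mm, e = 13 mm; θ ← 0°
rotate_crank_by(+45°): θ ← 0° +45° = 45°
rotate_crank_by(+78°): θ ← 45° +78° = 123°
rotate_crank_by(+49°): θ ← 123° +49° = 172°
rotate_crank_by(+31°): θ ← 172° +31° = 203°
rotate_crank_by(-88°): θ ← 203° -88° = 115°
rotate_crank_by(+44°): θ ← 115° +44° = 159°
rotate_crank_by(+34°): θ ← 159° +34° = 193°
rotate_crank_by(+25°): θ ← 193° +25° = 218°
crank pin P = (r cos θ, r sin θ) = (-39.400538, -30.783074)
h = r sin θ − e = -30.783074 − 13 = -43.783074
x = r cos θ + √(L² − h²) = -39.400538 + √(24649.0 − 1916.9575) = -39.400538 + 150.771491 = 111.370953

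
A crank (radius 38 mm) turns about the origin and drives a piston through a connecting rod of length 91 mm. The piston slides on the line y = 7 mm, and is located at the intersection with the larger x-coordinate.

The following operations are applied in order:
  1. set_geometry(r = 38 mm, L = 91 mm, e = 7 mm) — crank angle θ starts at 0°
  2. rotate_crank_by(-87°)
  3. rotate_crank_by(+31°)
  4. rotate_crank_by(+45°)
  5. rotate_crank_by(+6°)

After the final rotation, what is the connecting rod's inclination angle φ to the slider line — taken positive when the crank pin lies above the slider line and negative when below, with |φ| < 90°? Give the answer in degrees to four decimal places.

set_geometry: r = 38 mm, L = 91 mm, e = 7 mm; θ ← 0°
rotate_crank_by(-87°): θ ← 0° -87° = -87°
rotate_crank_by(+31°): θ ← -87° +31° = -56°
rotate_crank_by(+45°): θ ← -56° +45° = -11°
rotate_crank_by(+6°): θ ← -11° +6° = -5°
crank pin P = (r cos θ, r sin θ) = (37.855399, -3.311918)
h = r sin θ − e = -3.311918 − 7 = -10.311918
sin φ = h / L = -10.311918 / 91 = -0.11331778
φ = arcsin(-0.11331778) = -6.506607°

-6.5066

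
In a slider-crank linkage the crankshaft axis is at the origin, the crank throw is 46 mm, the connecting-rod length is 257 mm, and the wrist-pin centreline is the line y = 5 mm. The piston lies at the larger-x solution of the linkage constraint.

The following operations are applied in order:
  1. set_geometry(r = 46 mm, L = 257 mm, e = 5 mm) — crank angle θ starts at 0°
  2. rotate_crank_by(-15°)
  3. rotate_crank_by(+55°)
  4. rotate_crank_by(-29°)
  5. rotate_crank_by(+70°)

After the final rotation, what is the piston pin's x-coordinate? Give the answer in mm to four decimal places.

260.9954

set_geometry: r = 46 mm, L = 257 mm, e = 5 mm; θ ← 0°
rotate_crank_by(-15°): θ ← 0° -15° = -15°
rotate_crank_by(+55°): θ ← -15° +55° = 40°
rotate_crank_by(-29°): θ ← 40° -29° = 11°
rotate_crank_by(+70°): θ ← 11° +70° = 81°
crank pin P = (r cos θ, r sin θ) = (7.195985, 45.433664)
h = r sin θ − e = 45.433664 − 5 = 40.433664
x = r cos θ + √(L² − h²) = 7.195985 + √(66049.0 − 1634.8812) = 7.195985 + 253.799367 = 260.995353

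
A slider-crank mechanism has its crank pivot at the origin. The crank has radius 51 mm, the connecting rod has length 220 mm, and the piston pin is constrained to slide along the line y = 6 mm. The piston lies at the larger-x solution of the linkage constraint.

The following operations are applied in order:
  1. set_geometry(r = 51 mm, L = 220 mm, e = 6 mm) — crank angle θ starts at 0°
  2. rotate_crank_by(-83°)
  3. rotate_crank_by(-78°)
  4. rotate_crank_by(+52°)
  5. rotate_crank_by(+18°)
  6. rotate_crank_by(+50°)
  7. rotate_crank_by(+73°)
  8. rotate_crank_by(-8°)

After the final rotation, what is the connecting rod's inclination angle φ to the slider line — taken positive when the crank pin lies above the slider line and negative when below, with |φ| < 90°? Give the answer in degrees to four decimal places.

set_geometry: r = 51 mm, L = 220 mm, e = 6 mm; θ ← 0°
rotate_crank_by(-83°): θ ← 0° -83° = -83°
rotate_crank_by(-78°): θ ← -83° -78° = -161°
rotate_crank_by(+52°): θ ← -161° +52° = -109°
rotate_crank_by(+18°): θ ← -109° +18° = -91°
rotate_crank_by(+50°): θ ← -91° +50° = -41°
rotate_crank_by(+73°): θ ← -41° +73° = 32°
rotate_crank_by(-8°): θ ← 32° -8° = 24°
crank pin P = (r cos θ, r sin θ) = (46.590818, 20.743569)
h = r sin θ − e = 20.743569 − 6 = 14.743569
sin φ = h / L = 14.743569 / 220 = 0.06701622
φ = arcsin(0.06701622) = 3.842627°

3.8426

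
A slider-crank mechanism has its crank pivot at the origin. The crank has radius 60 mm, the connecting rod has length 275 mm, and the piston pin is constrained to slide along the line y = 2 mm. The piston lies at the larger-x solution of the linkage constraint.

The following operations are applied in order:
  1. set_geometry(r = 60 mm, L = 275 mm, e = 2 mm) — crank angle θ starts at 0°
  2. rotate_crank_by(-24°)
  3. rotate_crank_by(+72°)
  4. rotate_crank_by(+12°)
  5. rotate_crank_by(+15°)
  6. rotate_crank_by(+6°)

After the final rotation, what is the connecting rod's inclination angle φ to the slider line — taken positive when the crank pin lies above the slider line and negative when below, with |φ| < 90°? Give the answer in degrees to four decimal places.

12.0182

set_geometry: r = 60 mm, L = 275 mm, e = 2 mm; θ ← 0°
rotate_crank_by(-24°): θ ← 0° -24° = -24°
rotate_crank_by(+72°): θ ← -24° +72° = 48°
rotate_crank_by(+12°): θ ← 48° +12° = 60°
rotate_crank_by(+15°): θ ← 60° +15° = 75°
rotate_crank_by(+6°): θ ← 75° +6° = 81°
crank pin P = (r cos θ, r sin θ) = (9.386068, 59.261300)
h = r sin θ − e = 59.261300 − 2 = 57.261300
sin φ = h / L = 57.261300 / 275 = 0.20822291
φ = arcsin(0.20822291) = 12.018231°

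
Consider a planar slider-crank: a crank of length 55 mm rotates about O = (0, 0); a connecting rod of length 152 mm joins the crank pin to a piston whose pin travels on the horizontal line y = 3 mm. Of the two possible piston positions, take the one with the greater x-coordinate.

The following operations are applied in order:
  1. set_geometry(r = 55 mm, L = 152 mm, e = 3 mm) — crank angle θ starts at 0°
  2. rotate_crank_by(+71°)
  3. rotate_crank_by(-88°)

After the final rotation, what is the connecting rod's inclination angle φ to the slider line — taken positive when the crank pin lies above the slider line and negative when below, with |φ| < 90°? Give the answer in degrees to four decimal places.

set_geometry: r = 55 mm, L = 152 mm, e = 3 mm; θ ← 0°
rotate_crank_by(+71°): θ ← 0° +71° = 71°
rotate_crank_by(-88°): θ ← 71° -88° = -17°
crank pin P = (r cos θ, r sin θ) = (52.596762, -16.080444)
h = r sin θ − e = -16.080444 − 3 = -19.080444
sin φ = h / L = -19.080444 / 152 = -0.12552924
φ = arcsin(-0.12552924) = -7.211319°

-7.2113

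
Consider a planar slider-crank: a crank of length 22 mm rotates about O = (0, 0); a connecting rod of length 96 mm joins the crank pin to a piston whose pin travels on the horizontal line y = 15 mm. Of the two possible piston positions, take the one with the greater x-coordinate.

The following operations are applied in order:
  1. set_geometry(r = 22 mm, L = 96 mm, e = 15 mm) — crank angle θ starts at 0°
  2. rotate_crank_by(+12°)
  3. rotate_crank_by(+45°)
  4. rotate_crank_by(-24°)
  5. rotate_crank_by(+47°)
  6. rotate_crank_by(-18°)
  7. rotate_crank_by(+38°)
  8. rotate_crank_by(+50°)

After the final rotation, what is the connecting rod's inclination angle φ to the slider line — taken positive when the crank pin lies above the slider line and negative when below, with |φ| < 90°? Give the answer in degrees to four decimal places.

-2.3880

set_geometry: r = 22 mm, L = 96 mm, e = 15 mm; θ ← 0°
rotate_crank_by(+12°): θ ← 0° +12° = 12°
rotate_crank_by(+45°): θ ← 12° +45° = 57°
rotate_crank_by(-24°): θ ← 57° -24° = 33°
rotate_crank_by(+47°): θ ← 33° +47° = 80°
rotate_crank_by(-18°): θ ← 80° -18° = 62°
rotate_crank_by(+38°): θ ← 62° +38° = 100°
rotate_crank_by(+50°): θ ← 100° +50° = 150°
crank pin P = (r cos θ, r sin θ) = (-19.052559, 11.000000)
h = r sin θ − e = 11.000000 − 15 = -4.000000
sin φ = h / L = -4.000000 / 96 = -0.04166667
φ = arcsin(-0.04166667) = -2.388015°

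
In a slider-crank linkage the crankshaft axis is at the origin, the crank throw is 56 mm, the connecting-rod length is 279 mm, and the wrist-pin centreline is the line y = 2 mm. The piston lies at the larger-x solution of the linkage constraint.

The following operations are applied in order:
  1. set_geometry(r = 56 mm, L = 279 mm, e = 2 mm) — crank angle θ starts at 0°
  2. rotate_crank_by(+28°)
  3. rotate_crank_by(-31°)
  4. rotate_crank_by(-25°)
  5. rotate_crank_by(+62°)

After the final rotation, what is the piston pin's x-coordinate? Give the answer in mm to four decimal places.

set_geometry: r = 56 mm, L = 279 mm, e = 2 mm; θ ← 0°
rotate_crank_by(+28°): θ ← 0° +28° = 28°
rotate_crank_by(-31°): θ ← 28° -31° = -3°
rotate_crank_by(-25°): θ ← -3° -25° = -28°
rotate_crank_by(+62°): θ ← -28° +62° = 34°
crank pin P = (r cos θ, r sin θ) = (46.426104, 31.314803)
h = r sin θ − e = 31.314803 − 2 = 29.314803
x = r cos θ + √(L² − h²) = 46.426104 + √(77841.0 − 859.3577) = 46.426104 + 277.455658 = 323.881762

323.8818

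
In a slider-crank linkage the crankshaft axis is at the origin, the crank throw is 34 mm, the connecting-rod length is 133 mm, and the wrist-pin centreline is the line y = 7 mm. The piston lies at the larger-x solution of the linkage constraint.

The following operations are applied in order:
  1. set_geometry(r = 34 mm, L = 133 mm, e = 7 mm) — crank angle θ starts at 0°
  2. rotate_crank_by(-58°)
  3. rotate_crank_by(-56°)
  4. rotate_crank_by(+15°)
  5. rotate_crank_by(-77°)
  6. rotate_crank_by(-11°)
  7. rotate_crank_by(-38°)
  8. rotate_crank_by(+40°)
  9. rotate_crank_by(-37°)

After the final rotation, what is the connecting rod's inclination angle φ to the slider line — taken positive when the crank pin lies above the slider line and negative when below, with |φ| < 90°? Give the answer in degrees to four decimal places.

6.8012

set_geometry: r = 34 mm, L = 133 mm, e = 7 mm; θ ← 0°
rotate_crank_by(-58°): θ ← 0° -58° = -58°
rotate_crank_by(-56°): θ ← -58° -56° = -114°
rotate_crank_by(+15°): θ ← -114° +15° = -99°
rotate_crank_by(-77°): θ ← -99° -77° = -176°
rotate_crank_by(-11°): θ ← -176° -11° = -187°
rotate_crank_by(-38°): θ ← -187° -38° = -225°
rotate_crank_by(+40°): θ ← -225° +40° = -185°
rotate_crank_by(-37°): θ ← -185° -37° = -222°
crank pin P = (r cos θ, r sin θ) = (-25.266924, 22.750441)
h = r sin θ − e = 22.750441 − 7 = 15.750441
sin φ = h / L = 15.750441 / 133 = 0.11842437
φ = arcsin(0.11842437) = 6.801177°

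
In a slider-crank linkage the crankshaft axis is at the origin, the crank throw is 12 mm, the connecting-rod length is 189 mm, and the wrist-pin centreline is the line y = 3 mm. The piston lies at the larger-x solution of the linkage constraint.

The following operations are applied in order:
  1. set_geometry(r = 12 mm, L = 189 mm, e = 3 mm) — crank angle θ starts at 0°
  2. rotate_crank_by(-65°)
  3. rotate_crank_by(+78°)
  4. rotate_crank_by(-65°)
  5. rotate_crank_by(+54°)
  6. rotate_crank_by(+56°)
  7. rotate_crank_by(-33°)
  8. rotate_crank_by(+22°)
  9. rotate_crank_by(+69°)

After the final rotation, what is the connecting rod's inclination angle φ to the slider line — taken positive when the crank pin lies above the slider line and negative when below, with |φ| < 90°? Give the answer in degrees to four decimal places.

set_geometry: r = 12 mm, L = 189 mm, e = 3 mm; θ ← 0°
rotate_crank_by(-65°): θ ← 0° -65° = -65°
rotate_crank_by(+78°): θ ← -65° +78° = 13°
rotate_crank_by(-65°): θ ← 13° -65° = -52°
rotate_crank_by(+54°): θ ← -52° +54° = 2°
rotate_crank_by(+56°): θ ← 2° +56° = 58°
rotate_crank_by(-33°): θ ← 58° -33° = 25°
rotate_crank_by(+22°): θ ← 25° +22° = 47°
rotate_crank_by(+69°): θ ← 47° +69° = 116°
crank pin P = (r cos θ, r sin θ) = (-5.260454, 10.785529)
h = r sin θ − e = 10.785529 − 3 = 7.785529
sin φ = h / L = 7.785529 / 189 = 0.04119327
φ = arcsin(0.04119327) = 2.360869°

2.3609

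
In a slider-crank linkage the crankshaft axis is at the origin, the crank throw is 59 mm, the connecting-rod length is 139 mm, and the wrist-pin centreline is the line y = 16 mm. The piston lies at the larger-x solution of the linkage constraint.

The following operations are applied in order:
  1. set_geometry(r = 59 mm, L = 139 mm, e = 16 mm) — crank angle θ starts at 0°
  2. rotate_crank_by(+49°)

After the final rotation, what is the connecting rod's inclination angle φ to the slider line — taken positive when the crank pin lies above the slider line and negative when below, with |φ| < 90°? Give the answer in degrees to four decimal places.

11.8433

set_geometry: r = 59 mm, L = 139 mm, e = 16 mm; θ ← 0°
rotate_crank_by(+49°): θ ← 0° +49° = 49°
crank pin P = (r cos θ, r sin θ) = (38.707483, 44.527865)
h = r sin θ − e = 44.527865 − 16 = 28.527865
sin φ = h / L = 28.527865 / 139 = 0.20523644
φ = arcsin(0.20523644) = 11.843340°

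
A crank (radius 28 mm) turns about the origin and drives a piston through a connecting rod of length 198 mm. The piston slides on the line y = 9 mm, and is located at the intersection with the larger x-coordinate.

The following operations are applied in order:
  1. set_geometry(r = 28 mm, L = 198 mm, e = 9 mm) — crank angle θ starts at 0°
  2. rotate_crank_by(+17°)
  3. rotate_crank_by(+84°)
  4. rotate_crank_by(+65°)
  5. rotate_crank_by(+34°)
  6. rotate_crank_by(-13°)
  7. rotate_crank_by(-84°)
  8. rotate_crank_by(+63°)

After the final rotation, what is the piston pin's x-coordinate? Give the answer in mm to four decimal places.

170.8192

set_geometry: r = 28 mm, L = 198 mm, e = 9 mm; θ ← 0°
rotate_crank_by(+17°): θ ← 0° +17° = 17°
rotate_crank_by(+84°): θ ← 17° +84° = 101°
rotate_crank_by(+65°): θ ← 101° +65° = 166°
rotate_crank_by(+34°): θ ← 166° +34° = 200°
rotate_crank_by(-13°): θ ← 200° -13° = 187°
rotate_crank_by(-84°): θ ← 187° -84° = 103°
rotate_crank_by(+63°): θ ← 103° +63° = 166°
crank pin P = (r cos θ, r sin θ) = (-27.168280, 6.773813)
h = r sin θ − e = 6.773813 − 9 = -2.226187
x = r cos θ + √(L² − h²) = -27.168280 + √(39204.0 − 4.9559) = -27.168280 + 197.987485 = 170.819204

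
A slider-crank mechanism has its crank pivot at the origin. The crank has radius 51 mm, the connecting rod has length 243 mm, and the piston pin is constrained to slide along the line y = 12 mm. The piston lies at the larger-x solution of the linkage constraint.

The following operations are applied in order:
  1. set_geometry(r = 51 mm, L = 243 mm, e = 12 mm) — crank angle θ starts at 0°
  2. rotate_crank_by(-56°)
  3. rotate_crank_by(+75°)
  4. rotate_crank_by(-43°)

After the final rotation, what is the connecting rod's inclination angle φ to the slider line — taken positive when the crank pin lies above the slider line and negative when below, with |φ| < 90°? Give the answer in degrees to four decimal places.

set_geometry: r = 51 mm, L = 243 mm, e = 12 mm; θ ← 0°
rotate_crank_by(-56°): θ ← 0° -56° = -56°
rotate_crank_by(+75°): θ ← -56° +75° = 19°
rotate_crank_by(-43°): θ ← 19° -43° = -24°
crank pin P = (r cos θ, r sin θ) = (46.590818, -20.743569)
h = r sin θ − e = -20.743569 − 12 = -32.743569
sin φ = h / L = -32.743569 / 243 = -0.13474720
φ = arcsin(-0.13474720) = -7.744002°

-7.7440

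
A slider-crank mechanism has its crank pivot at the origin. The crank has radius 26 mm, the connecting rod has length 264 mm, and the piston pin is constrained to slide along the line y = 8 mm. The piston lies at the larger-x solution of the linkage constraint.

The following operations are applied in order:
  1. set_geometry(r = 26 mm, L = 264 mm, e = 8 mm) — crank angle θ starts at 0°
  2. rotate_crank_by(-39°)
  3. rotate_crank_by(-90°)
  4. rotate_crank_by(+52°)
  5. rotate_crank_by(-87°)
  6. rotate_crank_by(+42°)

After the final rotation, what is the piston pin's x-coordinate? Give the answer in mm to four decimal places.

set_geometry: r = 26 mm, L = 264 mm, e = 8 mm; θ ← 0°
rotate_crank_by(-39°): θ ← 0° -39° = -39°
rotate_crank_by(-90°): θ ← -39° -90° = -129°
rotate_crank_by(+52°): θ ← -129° +52° = -77°
rotate_crank_by(-87°): θ ← -77° -87° = -164°
rotate_crank_by(+42°): θ ← -164° +42° = -122°
crank pin P = (r cos θ, r sin θ) = (-13.777901, -22.049251)
h = r sin θ − e = -22.049251 − 8 = -30.049251
x = r cos θ + √(L² − h²) = -13.777901 + √(69696.0 − 902.9575) = -13.777901 + 262.284278 = 248.506377

248.5064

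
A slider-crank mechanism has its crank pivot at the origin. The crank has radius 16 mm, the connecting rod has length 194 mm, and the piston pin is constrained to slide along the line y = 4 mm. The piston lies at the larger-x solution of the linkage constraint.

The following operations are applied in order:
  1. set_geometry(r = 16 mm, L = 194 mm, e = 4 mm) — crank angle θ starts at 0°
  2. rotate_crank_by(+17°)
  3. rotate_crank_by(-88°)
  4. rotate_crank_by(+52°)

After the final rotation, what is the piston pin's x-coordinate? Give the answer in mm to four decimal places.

208.9096

set_geometry: r = 16 mm, L = 194 mm, e = 4 mm; θ ← 0°
rotate_crank_by(+17°): θ ← 0° +17° = 17°
rotate_crank_by(-88°): θ ← 17° -88° = -71°
rotate_crank_by(+52°): θ ← -71° +52° = -19°
crank pin P = (r cos θ, r sin θ) = (15.128297, -5.209090)
h = r sin θ − e = -5.209090 − 4 = -9.209090
x = r cos θ + √(L² − h²) = 15.128297 + √(37636.0 − 84.8073) = 15.128297 + 193.781301 = 208.909598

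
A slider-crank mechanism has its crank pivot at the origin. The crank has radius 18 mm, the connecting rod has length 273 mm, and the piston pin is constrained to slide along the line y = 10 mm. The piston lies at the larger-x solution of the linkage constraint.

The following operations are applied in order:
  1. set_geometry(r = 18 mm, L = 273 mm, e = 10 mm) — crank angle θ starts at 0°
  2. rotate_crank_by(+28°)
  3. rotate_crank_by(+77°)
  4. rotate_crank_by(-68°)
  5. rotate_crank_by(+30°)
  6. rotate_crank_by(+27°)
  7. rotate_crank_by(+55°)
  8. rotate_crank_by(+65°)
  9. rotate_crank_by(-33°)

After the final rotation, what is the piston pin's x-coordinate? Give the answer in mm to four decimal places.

254.8078

set_geometry: r = 18 mm, L = 273 mm, e = 10 mm; θ ← 0°
rotate_crank_by(+28°): θ ← 0° +28° = 28°
rotate_crank_by(+77°): θ ← 28° +77° = 105°
rotate_crank_by(-68°): θ ← 105° -68° = 37°
rotate_crank_by(+30°): θ ← 37° +30° = 67°
rotate_crank_by(+27°): θ ← 67° +27° = 94°
rotate_crank_by(+55°): θ ← 94° +55° = 149°
rotate_crank_by(+65°): θ ← 149° +65° = 214°
rotate_crank_by(-33°): θ ← 214° -33° = 181°
crank pin P = (r cos θ, r sin θ) = (-17.997259, -0.314143)
h = r sin θ − e = -0.314143 − 10 = -10.314143
x = r cos θ + √(L² − h²) = -17.997259 + √(74529.0 − 106.3816) = -17.997259 + 272.805092 = 254.807834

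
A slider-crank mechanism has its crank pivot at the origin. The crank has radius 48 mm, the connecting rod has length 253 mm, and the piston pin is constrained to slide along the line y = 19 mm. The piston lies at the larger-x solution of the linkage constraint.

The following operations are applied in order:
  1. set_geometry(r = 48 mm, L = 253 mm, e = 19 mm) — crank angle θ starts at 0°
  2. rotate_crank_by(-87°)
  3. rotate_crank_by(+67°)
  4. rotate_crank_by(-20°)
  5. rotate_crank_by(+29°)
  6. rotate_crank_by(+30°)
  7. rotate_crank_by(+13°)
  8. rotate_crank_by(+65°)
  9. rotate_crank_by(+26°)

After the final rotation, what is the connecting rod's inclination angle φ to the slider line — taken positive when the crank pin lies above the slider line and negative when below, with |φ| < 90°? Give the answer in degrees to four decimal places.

4.8195

set_geometry: r = 48 mm, L = 253 mm, e = 19 mm; θ ← 0°
rotate_crank_by(-87°): θ ← 0° -87° = -87°
rotate_crank_by(+67°): θ ← -87° +67° = -20°
rotate_crank_by(-20°): θ ← -20° -20° = -40°
rotate_crank_by(+29°): θ ← -40° +29° = -11°
rotate_crank_by(+30°): θ ← -11° +30° = 19°
rotate_crank_by(+13°): θ ← 19° +13° = 32°
rotate_crank_by(+65°): θ ← 32° +65° = 97°
rotate_crank_by(+26°): θ ← 97° +26° = 123°
crank pin P = (r cos θ, r sin θ) = (-26.142674, 40.256187)
h = r sin θ − e = 40.256187 − 19 = 21.256187
sin φ = h / L = 21.256187 / 253 = 0.08401655
φ = arcsin(0.08401655) = 4.819475°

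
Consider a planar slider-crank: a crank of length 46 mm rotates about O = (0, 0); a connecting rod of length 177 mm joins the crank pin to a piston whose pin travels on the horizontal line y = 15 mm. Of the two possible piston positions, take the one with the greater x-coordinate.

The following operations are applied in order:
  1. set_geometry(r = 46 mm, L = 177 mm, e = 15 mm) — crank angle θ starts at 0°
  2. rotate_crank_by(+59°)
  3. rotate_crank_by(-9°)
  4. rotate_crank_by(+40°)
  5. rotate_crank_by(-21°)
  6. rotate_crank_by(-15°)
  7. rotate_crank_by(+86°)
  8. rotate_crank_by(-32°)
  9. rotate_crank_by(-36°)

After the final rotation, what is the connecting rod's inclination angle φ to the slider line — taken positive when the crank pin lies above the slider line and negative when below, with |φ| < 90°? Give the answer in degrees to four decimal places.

9.3475

set_geometry: r = 46 mm, L = 177 mm, e = 15 mm; θ ← 0°
rotate_crank_by(+59°): θ ← 0° +59° = 59°
rotate_crank_by(-9°): θ ← 59° -9° = 50°
rotate_crank_by(+40°): θ ← 50° +40° = 90°
rotate_crank_by(-21°): θ ← 90° -21° = 69°
rotate_crank_by(-15°): θ ← 69° -15° = 54°
rotate_crank_by(+86°): θ ← 54° +86° = 140°
rotate_crank_by(-32°): θ ← 140° -32° = 108°
rotate_crank_by(-36°): θ ← 108° -36° = 72°
crank pin P = (r cos θ, r sin θ) = (14.214782, 43.748600)
h = r sin θ − e = 43.748600 − 15 = 28.748600
sin φ = h / L = 28.748600 / 177 = 0.16242147
φ = arcsin(0.16242147) = 9.347475°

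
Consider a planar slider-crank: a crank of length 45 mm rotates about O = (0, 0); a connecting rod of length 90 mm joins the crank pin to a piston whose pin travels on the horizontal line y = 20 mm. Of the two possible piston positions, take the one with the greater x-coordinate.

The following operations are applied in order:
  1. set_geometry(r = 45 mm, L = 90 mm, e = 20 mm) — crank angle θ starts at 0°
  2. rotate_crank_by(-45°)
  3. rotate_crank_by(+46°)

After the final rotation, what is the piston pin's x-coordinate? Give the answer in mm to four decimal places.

set_geometry: r = 45 mm, L = 90 mm, e = 20 mm; θ ← 0°
rotate_crank_by(-45°): θ ← 0° -45° = -45°
rotate_crank_by(+46°): θ ← -45° +46° = 1°
crank pin P = (r cos θ, r sin θ) = (44.993146, 0.785358)
h = r sin θ − e = 0.785358 − 20 = -19.214642
x = r cos θ + √(L² − h²) = 44.993146 + √(8100.0 − 369.2025) = 44.993146 + 87.924954 = 132.918100

132.9181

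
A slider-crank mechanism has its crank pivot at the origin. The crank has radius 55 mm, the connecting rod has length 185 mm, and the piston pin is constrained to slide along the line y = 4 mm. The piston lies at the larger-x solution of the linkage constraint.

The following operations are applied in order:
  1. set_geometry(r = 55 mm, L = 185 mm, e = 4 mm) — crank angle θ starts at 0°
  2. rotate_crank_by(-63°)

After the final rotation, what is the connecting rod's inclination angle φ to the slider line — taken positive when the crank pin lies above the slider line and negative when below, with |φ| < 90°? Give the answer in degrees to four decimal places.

set_geometry: r = 55 mm, L = 185 mm, e = 4 mm; θ ← 0°
rotate_crank_by(-63°): θ ← 0° -63° = -63°
crank pin P = (r cos θ, r sin θ) = (24.969477, -49.005359)
h = r sin θ − e = -49.005359 − 4 = -53.005359
sin φ = h / L = -53.005359 / 185 = -0.28651545
φ = arcsin(-0.28651545) = -16.649456°

-16.6495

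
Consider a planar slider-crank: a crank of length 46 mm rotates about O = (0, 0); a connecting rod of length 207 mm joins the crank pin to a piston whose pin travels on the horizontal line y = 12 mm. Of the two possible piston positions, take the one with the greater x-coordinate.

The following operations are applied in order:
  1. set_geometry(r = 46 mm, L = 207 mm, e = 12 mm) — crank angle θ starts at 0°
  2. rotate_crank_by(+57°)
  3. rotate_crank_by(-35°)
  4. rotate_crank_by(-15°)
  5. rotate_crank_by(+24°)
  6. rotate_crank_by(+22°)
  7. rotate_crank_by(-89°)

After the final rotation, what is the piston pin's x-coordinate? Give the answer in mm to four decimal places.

240.5004

set_geometry: r = 46 mm, L = 207 mm, e = 12 mm; θ ← 0°
rotate_crank_by(+57°): θ ← 0° +57° = 57°
rotate_crank_by(-35°): θ ← 57° -35° = 22°
rotate_crank_by(-15°): θ ← 22° -15° = 7°
rotate_crank_by(+24°): θ ← 7° +24° = 31°
rotate_crank_by(+22°): θ ← 31° +22° = 53°
rotate_crank_by(-89°): θ ← 53° -89° = -36°
crank pin P = (r cos θ, r sin θ) = (37.214782, -27.038122)
h = r sin θ − e = -27.038122 − 12 = -39.038122
x = r cos θ + √(L² − h²) = 37.214782 + √(42849.0 − 1523.9749) = 37.214782 + 203.285575 = 240.500357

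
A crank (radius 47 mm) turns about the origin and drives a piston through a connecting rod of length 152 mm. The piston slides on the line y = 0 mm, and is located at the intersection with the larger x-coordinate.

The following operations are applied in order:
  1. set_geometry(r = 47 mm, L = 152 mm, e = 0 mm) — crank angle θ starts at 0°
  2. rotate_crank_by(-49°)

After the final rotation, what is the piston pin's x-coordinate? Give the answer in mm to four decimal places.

set_geometry: r = 47 mm, L = 152 mm, e = 0 mm; θ ← 0°
rotate_crank_by(-49°): θ ← 0° -49° = -49°
crank pin P = (r cos θ, r sin θ) = (30.834774, -35.471350)
h = r sin θ − e = -35.471350 − 0 = -35.471350
x = r cos θ + √(L² − h²) = 30.834774 + √(23104.0 − 1258.2167) = 30.834774 + 147.803191 = 178.637965

178.6380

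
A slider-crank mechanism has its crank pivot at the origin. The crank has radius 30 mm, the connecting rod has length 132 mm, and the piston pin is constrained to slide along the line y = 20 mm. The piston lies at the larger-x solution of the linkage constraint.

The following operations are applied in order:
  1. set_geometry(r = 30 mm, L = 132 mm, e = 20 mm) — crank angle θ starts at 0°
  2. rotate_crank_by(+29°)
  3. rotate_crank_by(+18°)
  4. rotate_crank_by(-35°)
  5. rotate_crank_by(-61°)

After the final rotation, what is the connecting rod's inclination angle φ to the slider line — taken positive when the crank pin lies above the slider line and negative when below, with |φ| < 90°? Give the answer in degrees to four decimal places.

set_geometry: r = 30 mm, L = 132 mm, e = 20 mm; θ ← 0°
rotate_crank_by(+29°): θ ← 0° +29° = 29°
rotate_crank_by(+18°): θ ← 29° +18° = 47°
rotate_crank_by(-35°): θ ← 47° -35° = 12°
rotate_crank_by(-61°): θ ← 12° -61° = -49°
crank pin P = (r cos θ, r sin θ) = (19.681771, -22.641287)
h = r sin θ − e = -22.641287 − 20 = -42.641287
sin φ = h / L = -42.641287 / 132 = -0.32304006
φ = arcsin(-0.32304006) = -18.846875°

-18.8469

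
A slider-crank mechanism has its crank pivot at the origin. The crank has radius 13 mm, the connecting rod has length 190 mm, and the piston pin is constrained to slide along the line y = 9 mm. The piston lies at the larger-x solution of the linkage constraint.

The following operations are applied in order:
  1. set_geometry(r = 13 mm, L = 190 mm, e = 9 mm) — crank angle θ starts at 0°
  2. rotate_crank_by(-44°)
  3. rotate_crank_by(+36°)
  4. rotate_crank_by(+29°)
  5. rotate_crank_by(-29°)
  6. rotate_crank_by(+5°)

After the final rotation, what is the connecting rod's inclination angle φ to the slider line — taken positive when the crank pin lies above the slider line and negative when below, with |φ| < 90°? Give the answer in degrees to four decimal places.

set_geometry: r = 13 mm, L = 190 mm, e = 9 mm; θ ← 0°
rotate_crank_by(-44°): θ ← 0° -44° = -44°
rotate_crank_by(+36°): θ ← -44° +36° = -8°
rotate_crank_by(+29°): θ ← -8° +29° = 21°
rotate_crank_by(-29°): θ ← 21° -29° = -8°
rotate_crank_by(+5°): θ ← -8° +5° = -3°
crank pin P = (r cos θ, r sin θ) = (12.982184, -0.680367)
h = r sin θ − e = -0.680367 − 9 = -9.680367
sin φ = h / L = -9.680367 / 190 = -0.05094930
φ = arcsin(-0.05094930) = -2.920444°

-2.9204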